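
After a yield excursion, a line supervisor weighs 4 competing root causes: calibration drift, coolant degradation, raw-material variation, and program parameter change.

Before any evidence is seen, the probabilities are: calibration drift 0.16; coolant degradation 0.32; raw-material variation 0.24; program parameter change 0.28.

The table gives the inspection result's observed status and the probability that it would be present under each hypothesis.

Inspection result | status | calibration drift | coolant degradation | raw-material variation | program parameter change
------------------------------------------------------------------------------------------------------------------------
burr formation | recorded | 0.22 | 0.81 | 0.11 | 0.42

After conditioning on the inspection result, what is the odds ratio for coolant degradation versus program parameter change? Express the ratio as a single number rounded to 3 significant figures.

The normalizing constant cancels in an odds ratio, so compute prior × likelihood for the two hypotheses only:
  coolant degradation: 0.32 × 0.81 = 0.2592
  program parameter change: 0.28 × 0.42 = 0.1176
Odds(coolant degradation : program parameter change) = 0.2592 / 0.1176 ≈ 2.20.

2.20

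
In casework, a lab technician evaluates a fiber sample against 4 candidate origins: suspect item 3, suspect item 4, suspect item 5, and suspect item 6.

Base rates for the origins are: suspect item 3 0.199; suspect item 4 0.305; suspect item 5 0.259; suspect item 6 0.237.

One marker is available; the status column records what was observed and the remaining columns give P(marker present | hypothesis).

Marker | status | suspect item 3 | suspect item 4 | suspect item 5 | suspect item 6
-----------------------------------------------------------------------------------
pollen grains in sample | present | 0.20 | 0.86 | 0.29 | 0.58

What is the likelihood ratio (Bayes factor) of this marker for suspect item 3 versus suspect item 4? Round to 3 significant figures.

0.233

Likelihood of this marker under each hypothesis:
  suspect item 3: 0.2
  suspect item 4: 0.86
Bayes factor = 0.2 / 0.86 ≈ 0.233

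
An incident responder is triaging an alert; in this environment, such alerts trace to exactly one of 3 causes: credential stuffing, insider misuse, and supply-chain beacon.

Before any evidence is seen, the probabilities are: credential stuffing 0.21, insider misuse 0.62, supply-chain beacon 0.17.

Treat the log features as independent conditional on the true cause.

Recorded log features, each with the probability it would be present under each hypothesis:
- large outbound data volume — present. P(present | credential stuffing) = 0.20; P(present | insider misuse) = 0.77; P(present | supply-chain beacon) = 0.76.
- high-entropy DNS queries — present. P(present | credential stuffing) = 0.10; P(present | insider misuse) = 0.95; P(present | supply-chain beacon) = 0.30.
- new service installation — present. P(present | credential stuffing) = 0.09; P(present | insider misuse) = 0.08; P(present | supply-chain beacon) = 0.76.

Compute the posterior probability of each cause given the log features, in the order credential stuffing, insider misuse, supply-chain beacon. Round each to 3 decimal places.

0.006, 0.549, 0.446

For each hypothesis, the unnormalized posterior weight is prior × product of the log feature likelihoods:
  credential stuffing: 0.21 × 0.20 × 0.10 × 0.09 = 0.000378
  insider misuse: 0.62 × 0.77 × 0.95 × 0.08 = 0.036282
  supply-chain beacon: 0.17 × 0.76 × 0.30 × 0.76 = 0.029458
The unnormalized weights sum to 0.066118.
P(credential stuffing | evidence) = 0.000378 / 0.066118 ≈ 0.006
P(insider misuse | evidence) = 0.036282 / 0.066118 ≈ 0.549
P(supply-chain beacon | evidence) = 0.029458 / 0.066118 ≈ 0.446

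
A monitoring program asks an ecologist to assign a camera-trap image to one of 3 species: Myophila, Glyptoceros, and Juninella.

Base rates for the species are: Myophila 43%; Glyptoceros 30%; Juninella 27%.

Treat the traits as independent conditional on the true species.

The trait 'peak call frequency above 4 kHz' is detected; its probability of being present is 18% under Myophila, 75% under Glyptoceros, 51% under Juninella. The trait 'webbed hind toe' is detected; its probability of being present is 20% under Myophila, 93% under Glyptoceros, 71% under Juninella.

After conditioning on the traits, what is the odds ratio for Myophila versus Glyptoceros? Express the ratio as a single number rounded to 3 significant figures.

Unnormalized posterior weight (prior times the trait likelihoods) for each of the two hypotheses:
  Myophila: 0.43 × 0.18 × 0.20 = 0.01548
  Glyptoceros: 0.30 × 0.75 × 0.93 = 0.20925
Odds(Myophila : Glyptoceros) = 0.01548 / 0.20925 ≈ 0.0740.

0.0740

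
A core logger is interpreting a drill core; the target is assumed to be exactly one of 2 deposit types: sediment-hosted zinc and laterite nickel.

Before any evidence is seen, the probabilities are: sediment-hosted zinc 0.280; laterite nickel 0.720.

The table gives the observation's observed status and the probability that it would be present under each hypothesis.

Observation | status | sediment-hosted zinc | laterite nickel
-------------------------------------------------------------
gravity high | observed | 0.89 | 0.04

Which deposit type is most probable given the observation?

sediment-hosted zinc

By Bayes' rule, the unnormalized weight for each hypothesis is prior × likelihood:
  sediment-hosted zinc: 0.280 × 0.89 = 0.2492
  laterite nickel: 0.720 × 0.04 = 0.0288
Normalizing constant Z = 0.2492 + 0.0288 = 0.278.
P(sediment-hosted zinc | evidence) ≈ 0.2492 / 0.278 ≈ 0.896
P(laterite nickel | evidence) ≈ 0.0288 / 0.278 ≈ 0.104
The largest is 0.896, so sediment-hosted zinc is most probable.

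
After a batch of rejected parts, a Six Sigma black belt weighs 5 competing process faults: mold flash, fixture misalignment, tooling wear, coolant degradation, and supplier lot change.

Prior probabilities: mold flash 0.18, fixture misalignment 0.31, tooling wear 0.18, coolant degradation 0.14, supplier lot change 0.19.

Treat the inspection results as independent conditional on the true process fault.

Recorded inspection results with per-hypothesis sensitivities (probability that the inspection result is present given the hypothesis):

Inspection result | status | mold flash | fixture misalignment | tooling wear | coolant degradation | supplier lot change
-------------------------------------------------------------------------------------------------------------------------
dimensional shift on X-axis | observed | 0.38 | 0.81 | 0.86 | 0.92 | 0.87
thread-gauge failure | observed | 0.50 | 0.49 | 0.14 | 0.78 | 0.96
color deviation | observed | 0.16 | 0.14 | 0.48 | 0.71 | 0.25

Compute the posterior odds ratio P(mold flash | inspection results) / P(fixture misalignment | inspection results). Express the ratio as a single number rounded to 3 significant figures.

Unnormalized posterior weight (prior times the inspection result likelihoods) for each of the two hypotheses:
  mold flash: 0.18 × 0.38 × 0.50 × 0.16 = 0.005472
  fixture misalignment: 0.31 × 0.81 × 0.49 × 0.14 = 0.017225
Posterior odds = 0.005472 / 0.017225 ≈ 0.318.

0.318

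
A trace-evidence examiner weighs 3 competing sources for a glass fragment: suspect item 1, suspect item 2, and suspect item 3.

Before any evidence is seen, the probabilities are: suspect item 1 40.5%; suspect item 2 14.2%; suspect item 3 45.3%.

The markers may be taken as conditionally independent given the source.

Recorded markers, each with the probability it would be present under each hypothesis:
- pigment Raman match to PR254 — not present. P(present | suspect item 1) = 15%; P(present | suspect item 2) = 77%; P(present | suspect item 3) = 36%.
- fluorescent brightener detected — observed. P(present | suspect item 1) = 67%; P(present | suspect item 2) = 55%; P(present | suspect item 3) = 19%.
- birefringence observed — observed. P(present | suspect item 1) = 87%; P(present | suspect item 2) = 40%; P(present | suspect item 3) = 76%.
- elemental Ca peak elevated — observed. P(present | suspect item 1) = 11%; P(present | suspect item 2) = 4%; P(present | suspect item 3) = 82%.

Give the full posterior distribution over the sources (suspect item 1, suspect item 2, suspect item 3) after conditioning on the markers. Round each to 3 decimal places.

0.389, 0.005, 0.606

By Bayes' rule with conditional independence, the unnormalized weight for each hypothesis is prior × ∏ likelihoods (using 1 − P(present | H) for each absent marker):
  suspect item 1: 0.405 × (1 − 0.15) × 0.67 × 0.87 × 0.11 = 0.022073
  suspect item 2: 0.142 × (1 − 0.77) × 0.55 × 0.40 × 0.04 = 0.00028741
  suspect item 3: 0.453 × (1 − 0.36) × 0.19 × 0.76 × 0.82 = 0.034329
Normalizing constant Z = 0.022073 + 0.00028741 + 0.034329 = 0.056689.
P(suspect item 1 | evidence) = 0.022073 / 0.056689 ≈ 0.389
P(suspect item 2 | evidence) = 0.00028741 / 0.056689 ≈ 0.005
P(suspect item 3 | evidence) = 0.034329 / 0.056689 ≈ 0.606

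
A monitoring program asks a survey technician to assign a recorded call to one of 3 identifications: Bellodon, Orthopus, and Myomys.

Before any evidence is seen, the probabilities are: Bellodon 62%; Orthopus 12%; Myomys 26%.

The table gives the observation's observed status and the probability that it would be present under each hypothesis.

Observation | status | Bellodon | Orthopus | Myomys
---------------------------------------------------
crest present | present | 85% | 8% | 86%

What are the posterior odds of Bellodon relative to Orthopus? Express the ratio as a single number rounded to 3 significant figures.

54.9

The normalizing constant cancels in an odds ratio, so compute prior × likelihood for the two hypotheses only:
  Bellodon: 0.62 × 0.85 = 0.527
  Orthopus: 0.12 × 0.08 = 0.0096
Odds(Bellodon : Orthopus) = 0.527 / 0.0096 ≈ 54.9.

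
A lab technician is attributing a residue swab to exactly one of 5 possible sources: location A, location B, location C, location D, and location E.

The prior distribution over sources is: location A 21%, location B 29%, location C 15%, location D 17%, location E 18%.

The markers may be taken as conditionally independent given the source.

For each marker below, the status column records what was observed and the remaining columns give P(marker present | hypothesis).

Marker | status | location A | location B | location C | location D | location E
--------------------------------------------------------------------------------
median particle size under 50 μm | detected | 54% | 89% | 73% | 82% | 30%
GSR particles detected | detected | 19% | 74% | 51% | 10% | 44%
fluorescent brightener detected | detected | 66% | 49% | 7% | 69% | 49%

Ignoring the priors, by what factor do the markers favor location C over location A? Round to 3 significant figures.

0.385

Joint likelihood of the marker pattern under each hypothesis:
  location C: 0.73 × 0.51 × 0.07 = 0.026061
  location A: 0.54 × 0.19 × 0.66 = 0.067716
Bayes factor = 0.026061 / 0.067716 ≈ 0.385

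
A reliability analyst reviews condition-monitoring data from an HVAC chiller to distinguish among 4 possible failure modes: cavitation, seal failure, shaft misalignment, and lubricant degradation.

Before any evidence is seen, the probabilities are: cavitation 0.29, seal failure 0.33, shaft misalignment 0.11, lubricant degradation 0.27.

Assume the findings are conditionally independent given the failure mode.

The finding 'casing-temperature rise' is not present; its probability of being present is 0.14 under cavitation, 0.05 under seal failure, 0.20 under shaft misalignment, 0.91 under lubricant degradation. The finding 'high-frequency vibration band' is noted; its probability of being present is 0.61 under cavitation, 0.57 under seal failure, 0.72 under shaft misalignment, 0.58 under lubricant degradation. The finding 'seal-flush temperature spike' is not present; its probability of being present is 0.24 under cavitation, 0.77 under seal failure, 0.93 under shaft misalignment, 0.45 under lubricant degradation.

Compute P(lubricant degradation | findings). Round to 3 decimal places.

Multiply each prior by the joint likelihood of the evidence pattern (using 1 − P(present | H) for each absent finding):
  cavitation: 0.29 × (1 − 0.14) × 0.61 × (1 − 0.24) = 0.11562
  seal failure: 0.33 × (1 − 0.05) × 0.57 × (1 − 0.77) = 0.0411
  shaft misalignment: 0.11 × (1 − 0.20) × 0.72 × (1 − 0.93) = 0.0044352
  lubricant degradation: 0.27 × (1 − 0.91) × 0.58 × (1 − 0.45) = 0.0077517
The unnormalized weights sum to 0.16891.
P(lubricant degradation | evidence) = 0.0077517 / 0.16891 ≈ 0.046.

0.046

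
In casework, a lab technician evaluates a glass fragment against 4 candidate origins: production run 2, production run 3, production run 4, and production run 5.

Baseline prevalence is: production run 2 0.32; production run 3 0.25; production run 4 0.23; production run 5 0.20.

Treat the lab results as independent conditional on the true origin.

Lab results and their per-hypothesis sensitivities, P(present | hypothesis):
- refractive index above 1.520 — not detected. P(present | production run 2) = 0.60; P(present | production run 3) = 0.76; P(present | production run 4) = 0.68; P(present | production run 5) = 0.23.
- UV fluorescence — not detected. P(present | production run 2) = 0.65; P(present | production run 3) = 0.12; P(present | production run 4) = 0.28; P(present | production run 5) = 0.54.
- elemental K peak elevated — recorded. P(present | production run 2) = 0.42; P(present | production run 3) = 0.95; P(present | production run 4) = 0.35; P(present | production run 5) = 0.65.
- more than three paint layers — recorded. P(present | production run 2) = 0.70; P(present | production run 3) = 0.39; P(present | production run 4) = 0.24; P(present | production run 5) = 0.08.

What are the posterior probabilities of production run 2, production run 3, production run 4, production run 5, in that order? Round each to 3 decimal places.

0.322, 0.479, 0.109, 0.090

For each hypothesis, the unnormalized posterior weight is prior × product of the lab result likelihoods (using 1 − P(present | H) for each absent lab result):
  production run 2: 0.32 × (1 − 0.60) × (1 − 0.65) × 0.42 × 0.70 = 0.013171
  production run 3: 0.25 × (1 − 0.76) × (1 − 0.12) × 0.95 × 0.39 = 0.019562
  production run 4: 0.23 × (1 − 0.68) × (1 − 0.28) × 0.35 × 0.24 = 0.0044513
  production run 5: 0.20 × (1 − 0.23) × (1 − 0.54) × 0.65 × 0.08 = 0.0036837
Marginal likelihood of the evidence = 0.040869.
P(production run 2 | evidence) = 0.013171 / 0.040869 ≈ 0.322
P(production run 3 | evidence) = 0.019562 / 0.040869 ≈ 0.479
P(production run 4 | evidence) = 0.0044513 / 0.040869 ≈ 0.109
P(production run 5 | evidence) = 0.0036837 / 0.040869 ≈ 0.090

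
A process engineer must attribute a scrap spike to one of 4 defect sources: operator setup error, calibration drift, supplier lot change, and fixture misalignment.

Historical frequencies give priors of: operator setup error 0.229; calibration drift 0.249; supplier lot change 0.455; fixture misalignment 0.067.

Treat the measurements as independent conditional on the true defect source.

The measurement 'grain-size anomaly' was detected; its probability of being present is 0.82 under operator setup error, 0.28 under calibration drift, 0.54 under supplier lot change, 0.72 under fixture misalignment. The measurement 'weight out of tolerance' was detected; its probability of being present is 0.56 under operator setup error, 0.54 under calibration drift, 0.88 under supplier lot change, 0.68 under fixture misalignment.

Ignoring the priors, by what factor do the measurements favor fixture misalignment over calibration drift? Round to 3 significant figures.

Joint likelihood of the measurement pattern under each hypothesis:
  fixture misalignment: 0.72 × 0.68 = 0.4896
  calibration drift: 0.28 × 0.54 = 0.1512
Bayes factor = 0.4896 / 0.1512 ≈ 3.24

3.24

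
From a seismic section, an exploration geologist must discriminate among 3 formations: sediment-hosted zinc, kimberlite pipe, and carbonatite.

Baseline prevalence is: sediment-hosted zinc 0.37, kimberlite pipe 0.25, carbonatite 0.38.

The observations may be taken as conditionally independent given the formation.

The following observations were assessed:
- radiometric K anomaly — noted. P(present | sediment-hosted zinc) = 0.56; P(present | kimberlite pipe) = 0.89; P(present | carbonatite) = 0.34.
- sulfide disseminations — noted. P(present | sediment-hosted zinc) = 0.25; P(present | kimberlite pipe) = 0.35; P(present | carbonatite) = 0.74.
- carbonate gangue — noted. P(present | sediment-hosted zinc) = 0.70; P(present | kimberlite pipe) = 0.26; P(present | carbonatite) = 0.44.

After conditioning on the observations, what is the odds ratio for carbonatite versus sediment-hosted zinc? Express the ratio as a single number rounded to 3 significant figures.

1.16

The normalizing constant cancels in an odds ratio, so compute prior × likelihood for the two hypotheses only:
  carbonatite: 0.38 × 0.34 × 0.74 × 0.44 = 0.042068
  sediment-hosted zinc: 0.37 × 0.56 × 0.25 × 0.70 = 0.03626
Posterior odds = 0.042068 / 0.03626 ≈ 1.16.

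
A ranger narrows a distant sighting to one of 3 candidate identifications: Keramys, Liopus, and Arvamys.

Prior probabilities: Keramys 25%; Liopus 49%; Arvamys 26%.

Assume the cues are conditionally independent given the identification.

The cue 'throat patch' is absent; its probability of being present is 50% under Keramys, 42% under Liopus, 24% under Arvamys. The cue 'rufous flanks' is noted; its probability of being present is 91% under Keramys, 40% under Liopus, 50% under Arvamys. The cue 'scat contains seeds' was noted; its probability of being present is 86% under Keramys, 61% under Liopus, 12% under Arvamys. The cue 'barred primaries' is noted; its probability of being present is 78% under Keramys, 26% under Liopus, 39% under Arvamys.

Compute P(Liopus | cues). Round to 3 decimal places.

0.182

Multiply each prior by the joint likelihood of the cue pattern (using 1 − P(present | H) for each absent cue):
  Keramys: 0.25 × (1 − 0.50) × 0.91 × 0.86 × 0.78 = 0.076303
  Liopus: 0.49 × (1 − 0.42) × 0.40 × 0.61 × 0.26 = 0.01803
  Arvamys: 0.26 × (1 − 0.24) × 0.50 × 0.12 × 0.39 = 0.0046238
Normalizing constant Z = 0.076303 + 0.01803 + 0.0046238 = 0.098957.
P(Liopus | evidence) = 0.01803 / 0.098957 ≈ 0.182.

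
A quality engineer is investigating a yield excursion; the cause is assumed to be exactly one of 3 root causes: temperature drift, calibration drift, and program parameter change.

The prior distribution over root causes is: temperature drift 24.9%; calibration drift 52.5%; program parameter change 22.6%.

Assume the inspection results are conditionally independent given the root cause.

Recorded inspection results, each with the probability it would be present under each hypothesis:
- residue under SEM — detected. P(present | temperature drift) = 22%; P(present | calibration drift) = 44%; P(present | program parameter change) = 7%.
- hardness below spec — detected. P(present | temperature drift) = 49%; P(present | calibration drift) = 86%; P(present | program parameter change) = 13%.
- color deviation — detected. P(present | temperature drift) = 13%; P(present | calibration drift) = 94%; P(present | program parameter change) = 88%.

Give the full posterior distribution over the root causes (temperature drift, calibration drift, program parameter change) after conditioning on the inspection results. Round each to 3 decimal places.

0.018, 0.972, 0.009

By Bayes' rule with conditional independence, the unnormalized weight for each hypothesis is prior × ∏ likelihoods:
  temperature drift: 0.249 × 0.22 × 0.49 × 0.13 = 0.0034895
  calibration drift: 0.525 × 0.44 × 0.86 × 0.94 = 0.18674
  program parameter change: 0.226 × 0.07 × 0.13 × 0.88 = 0.0018098
The unnormalized weights sum to 0.19204.
P(temperature drift | evidence) = 0.0034895 / 0.19204 ≈ 0.018
P(calibration drift | evidence) = 0.18674 / 0.19204 ≈ 0.972
P(program parameter change | evidence) = 0.0018098 / 0.19204 ≈ 0.009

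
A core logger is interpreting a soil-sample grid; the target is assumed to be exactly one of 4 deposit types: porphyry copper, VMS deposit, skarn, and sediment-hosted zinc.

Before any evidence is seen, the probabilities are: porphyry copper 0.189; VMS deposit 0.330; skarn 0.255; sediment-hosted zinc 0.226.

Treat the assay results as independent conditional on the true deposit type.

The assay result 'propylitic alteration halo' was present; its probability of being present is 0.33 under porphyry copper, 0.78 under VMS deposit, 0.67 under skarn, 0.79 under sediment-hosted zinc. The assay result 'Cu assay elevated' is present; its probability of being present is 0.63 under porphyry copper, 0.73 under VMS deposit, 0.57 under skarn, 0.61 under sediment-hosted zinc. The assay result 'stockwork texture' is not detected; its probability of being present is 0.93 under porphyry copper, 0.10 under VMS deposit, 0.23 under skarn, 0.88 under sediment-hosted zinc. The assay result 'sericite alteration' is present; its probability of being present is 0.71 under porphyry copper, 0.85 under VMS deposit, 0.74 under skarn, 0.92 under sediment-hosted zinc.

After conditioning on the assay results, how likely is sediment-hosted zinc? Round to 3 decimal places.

0.056

For each hypothesis, the unnormalized posterior weight is prior × product of the assay result likelihoods (using 1 − P(present | H) for each absent assay result):
  porphyry copper: 0.189 × 0.33 × 0.63 × (1 − 0.93) × 0.71 = 0.0019529
  VMS deposit: 0.330 × 0.78 × 0.73 × (1 − 0.10) × 0.85 = 0.14375
  skarn: 0.255 × 0.67 × 0.57 × (1 − 0.23) × 0.74 = 0.05549
  sediment-hosted zinc: 0.226 × 0.79 × 0.61 × (1 − 0.88) × 0.92 = 0.012024
Marginal likelihood of the evidence = 0.21321.
P(sediment-hosted zinc | evidence) = 0.012024 / 0.21321 ≈ 0.056.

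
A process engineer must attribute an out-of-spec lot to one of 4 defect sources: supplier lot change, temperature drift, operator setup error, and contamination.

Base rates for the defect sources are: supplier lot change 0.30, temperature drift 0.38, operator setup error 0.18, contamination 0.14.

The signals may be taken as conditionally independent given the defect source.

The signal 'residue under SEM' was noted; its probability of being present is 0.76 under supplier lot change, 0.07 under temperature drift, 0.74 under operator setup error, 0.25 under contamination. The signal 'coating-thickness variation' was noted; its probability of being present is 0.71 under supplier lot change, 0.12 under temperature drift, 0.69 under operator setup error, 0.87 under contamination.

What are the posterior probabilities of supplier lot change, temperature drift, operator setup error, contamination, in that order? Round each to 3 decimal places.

By Bayes' rule with conditional independence, the unnormalized weight for each hypothesis is prior × ∏ likelihoods:
  supplier lot change: 0.30 × 0.76 × 0.71 = 0.16188
  temperature drift: 0.38 × 0.07 × 0.12 = 0.003192
  operator setup error: 0.18 × 0.74 × 0.69 = 0.091908
  contamination: 0.14 × 0.25 × 0.87 = 0.03045
The unnormalized weights sum to 0.28743.
P(supplier lot change | evidence) = 0.16188 / 0.28743 ≈ 0.563
P(temperature drift | evidence) = 0.003192 / 0.28743 ≈ 0.011
P(operator setup error | evidence) = 0.091908 / 0.28743 ≈ 0.320
P(contamination | evidence) = 0.03045 / 0.28743 ≈ 0.106

0.563, 0.011, 0.320, 0.106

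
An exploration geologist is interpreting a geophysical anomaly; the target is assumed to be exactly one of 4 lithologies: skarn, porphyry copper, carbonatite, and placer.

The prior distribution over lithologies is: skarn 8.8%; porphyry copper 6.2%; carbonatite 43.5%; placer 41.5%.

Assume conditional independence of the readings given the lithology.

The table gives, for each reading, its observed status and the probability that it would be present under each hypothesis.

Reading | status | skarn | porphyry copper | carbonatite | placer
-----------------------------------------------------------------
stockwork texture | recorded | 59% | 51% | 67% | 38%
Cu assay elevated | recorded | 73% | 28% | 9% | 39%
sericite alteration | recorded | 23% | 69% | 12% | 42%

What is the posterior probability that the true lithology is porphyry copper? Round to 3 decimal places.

By Bayes' rule with conditional independence, the unnormalized weight for each hypothesis is prior × ∏ likelihoods:
  skarn: 0.088 × 0.59 × 0.73 × 0.23 = 0.0087174
  porphyry copper: 0.062 × 0.51 × 0.28 × 0.69 = 0.006109
  carbonatite: 0.435 × 0.67 × 0.09 × 0.12 = 0.0031477
  placer: 0.415 × 0.38 × 0.39 × 0.42 = 0.025831
Marginal likelihood of the evidence = 0.043805.
P(porphyry copper | evidence) = 0.006109 / 0.043805 ≈ 0.139.

0.139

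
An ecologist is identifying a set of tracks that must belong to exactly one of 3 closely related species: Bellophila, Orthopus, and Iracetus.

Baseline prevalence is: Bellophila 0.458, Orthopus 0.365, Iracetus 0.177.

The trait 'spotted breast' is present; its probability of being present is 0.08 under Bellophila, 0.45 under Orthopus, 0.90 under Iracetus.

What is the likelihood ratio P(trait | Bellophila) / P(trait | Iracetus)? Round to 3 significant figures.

Likelihood of this trait under each hypothesis:
  Bellophila: 0.08
  Iracetus: 0.9
Bayes factor = 0.08 / 0.9 ≈ 0.0889

0.0889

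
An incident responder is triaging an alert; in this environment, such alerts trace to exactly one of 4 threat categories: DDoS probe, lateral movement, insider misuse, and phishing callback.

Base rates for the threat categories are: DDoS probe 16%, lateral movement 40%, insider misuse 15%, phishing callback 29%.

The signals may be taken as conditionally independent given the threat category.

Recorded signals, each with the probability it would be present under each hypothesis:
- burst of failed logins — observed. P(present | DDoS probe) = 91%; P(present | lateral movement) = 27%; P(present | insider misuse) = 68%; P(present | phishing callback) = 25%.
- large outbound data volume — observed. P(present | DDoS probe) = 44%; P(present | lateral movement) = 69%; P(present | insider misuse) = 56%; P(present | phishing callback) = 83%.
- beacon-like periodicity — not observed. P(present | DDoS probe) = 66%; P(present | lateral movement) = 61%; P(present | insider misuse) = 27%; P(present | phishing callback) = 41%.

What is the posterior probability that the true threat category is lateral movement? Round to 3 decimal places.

By Bayes' rule with conditional independence, the unnormalized weight for each hypothesis is prior × ∏ likelihoods (using 1 − P(present | H) for each absent signal):
  DDoS probe: 0.16 × 0.91 × 0.44 × (1 − 0.66) = 0.021782
  lateral movement: 0.40 × 0.27 × 0.69 × (1 − 0.61) = 0.029063
  insider misuse: 0.15 × 0.68 × 0.56 × (1 − 0.27) = 0.041698
  phishing callback: 0.29 × 0.25 × 0.83 × (1 − 0.41) = 0.035503
Normalizing constant Z = 0.021782 + 0.029063 + 0.041698 + 0.035503 = 0.12805.
P(lateral movement | evidence) = 0.029063 / 0.12805 ≈ 0.227.

0.227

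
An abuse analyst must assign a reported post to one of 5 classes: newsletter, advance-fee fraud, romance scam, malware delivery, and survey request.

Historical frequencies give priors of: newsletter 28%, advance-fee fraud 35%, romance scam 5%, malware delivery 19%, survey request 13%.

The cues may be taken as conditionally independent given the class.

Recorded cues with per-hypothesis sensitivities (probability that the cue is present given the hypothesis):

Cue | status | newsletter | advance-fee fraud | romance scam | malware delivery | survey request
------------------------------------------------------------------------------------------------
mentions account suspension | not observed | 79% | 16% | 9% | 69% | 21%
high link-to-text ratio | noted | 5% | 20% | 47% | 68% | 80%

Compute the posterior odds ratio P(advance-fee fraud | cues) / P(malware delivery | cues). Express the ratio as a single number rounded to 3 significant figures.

1.47

Unnormalized posterior weight (prior times the cue likelihoods) for each of the two hypotheses (using 1 − P(present | H) for each absent cue):
  advance-fee fraud: 0.35 × (1 − 0.16) × 0.20 = 0.0588
  malware delivery: 0.19 × (1 − 0.69) × 0.68 = 0.040052
Odds(advance-fee fraud : malware delivery) = 0.0588 / 0.040052 ≈ 1.47.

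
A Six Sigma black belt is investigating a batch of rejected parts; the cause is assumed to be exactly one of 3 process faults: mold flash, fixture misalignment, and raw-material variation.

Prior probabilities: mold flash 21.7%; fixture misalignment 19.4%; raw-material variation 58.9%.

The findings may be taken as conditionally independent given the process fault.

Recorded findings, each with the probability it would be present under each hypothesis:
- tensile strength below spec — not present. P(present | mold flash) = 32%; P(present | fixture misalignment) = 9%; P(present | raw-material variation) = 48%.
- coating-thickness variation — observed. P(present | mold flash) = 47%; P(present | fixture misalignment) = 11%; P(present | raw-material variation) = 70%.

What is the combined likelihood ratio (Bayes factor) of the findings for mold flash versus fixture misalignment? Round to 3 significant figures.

The Bayes factor is the ratio of the joint likelihoods of the evidence pattern under the two hypotheses (using 1 − P(present | H) for each absent finding).
  mold flash: (1 − 0.32) × 0.47 = 0.3196
  fixture misalignment: (1 − 0.09) × 0.11 = 0.1001
Bayes factor = 0.3196 / 0.1001 ≈ 3.19

3.19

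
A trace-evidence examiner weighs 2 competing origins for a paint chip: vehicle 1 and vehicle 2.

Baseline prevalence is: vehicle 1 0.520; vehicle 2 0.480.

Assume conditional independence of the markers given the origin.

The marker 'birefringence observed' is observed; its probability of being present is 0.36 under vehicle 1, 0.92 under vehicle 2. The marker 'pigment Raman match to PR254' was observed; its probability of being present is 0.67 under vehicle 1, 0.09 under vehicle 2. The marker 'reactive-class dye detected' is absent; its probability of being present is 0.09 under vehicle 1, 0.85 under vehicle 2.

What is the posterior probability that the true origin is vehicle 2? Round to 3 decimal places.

Multiply each prior by the joint likelihood of the marker pattern (using 1 − P(present | H) for each absent marker):
  vehicle 1: 0.520 × 0.36 × 0.67 × (1 − 0.09) = 0.11414
  vehicle 2: 0.480 × 0.92 × 0.09 × (1 − 0.85) = 0.0059616
Normalizing constant Z = 0.11414 + 0.0059616 = 0.1201.
P(vehicle 2 | evidence) = 0.0059616 / 0.1201 ≈ 0.050.

0.050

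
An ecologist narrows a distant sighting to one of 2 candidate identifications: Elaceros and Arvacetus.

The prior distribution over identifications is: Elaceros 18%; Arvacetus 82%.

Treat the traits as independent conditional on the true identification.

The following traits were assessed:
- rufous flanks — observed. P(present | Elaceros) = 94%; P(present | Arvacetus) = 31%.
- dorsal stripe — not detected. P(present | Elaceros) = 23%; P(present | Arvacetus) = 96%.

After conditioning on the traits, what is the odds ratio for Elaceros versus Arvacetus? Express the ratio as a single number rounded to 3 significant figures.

12.8

Unnormalized posterior weight (prior times the trait likelihoods) for each of the two hypotheses (using 1 − P(present | H) for each absent trait):
  Elaceros: 0.18 × 0.94 × (1 − 0.23) = 0.13028
  Arvacetus: 0.82 × 0.31 × (1 − 0.96) = 0.010168
Posterior odds = 0.13028 / 0.010168 ≈ 12.8.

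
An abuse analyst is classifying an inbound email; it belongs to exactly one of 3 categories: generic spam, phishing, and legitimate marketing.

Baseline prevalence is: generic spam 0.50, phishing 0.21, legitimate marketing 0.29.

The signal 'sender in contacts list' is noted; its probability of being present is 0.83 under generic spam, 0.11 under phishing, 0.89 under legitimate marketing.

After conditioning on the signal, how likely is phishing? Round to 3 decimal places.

0.033

For each hypothesis, the unnormalized posterior weight is prior × likelihood:
  generic spam: 0.50 × 0.83 = 0.415
  phishing: 0.21 × 0.11 = 0.0231
  legitimate marketing: 0.29 × 0.89 = 0.2581
The unnormalized weights sum to 0.6962.
P(phishing | evidence) = 0.0231 / 0.6962 ≈ 0.033.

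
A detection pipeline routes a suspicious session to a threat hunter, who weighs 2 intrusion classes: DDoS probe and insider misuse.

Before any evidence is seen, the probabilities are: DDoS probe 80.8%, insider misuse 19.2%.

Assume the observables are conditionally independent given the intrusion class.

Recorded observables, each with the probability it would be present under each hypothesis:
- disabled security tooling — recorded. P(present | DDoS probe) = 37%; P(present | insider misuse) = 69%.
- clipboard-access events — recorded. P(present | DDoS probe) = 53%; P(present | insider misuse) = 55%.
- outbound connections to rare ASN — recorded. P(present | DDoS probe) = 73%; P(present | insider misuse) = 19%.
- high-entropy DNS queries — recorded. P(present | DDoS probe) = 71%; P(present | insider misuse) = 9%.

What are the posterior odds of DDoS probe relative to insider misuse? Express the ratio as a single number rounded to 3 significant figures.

65.9

The normalizing constant cancels in an odds ratio, so compute prior × likelihood for the two hypotheses only:
  DDoS probe: 0.808 × 0.37 × 0.53 × 0.73 × 0.71 = 0.082124
  insider misuse: 0.192 × 0.69 × 0.55 × 0.19 × 0.09 = 0.001246
Odds(DDoS probe : insider misuse) = 0.082124 / 0.001246 ≈ 65.9.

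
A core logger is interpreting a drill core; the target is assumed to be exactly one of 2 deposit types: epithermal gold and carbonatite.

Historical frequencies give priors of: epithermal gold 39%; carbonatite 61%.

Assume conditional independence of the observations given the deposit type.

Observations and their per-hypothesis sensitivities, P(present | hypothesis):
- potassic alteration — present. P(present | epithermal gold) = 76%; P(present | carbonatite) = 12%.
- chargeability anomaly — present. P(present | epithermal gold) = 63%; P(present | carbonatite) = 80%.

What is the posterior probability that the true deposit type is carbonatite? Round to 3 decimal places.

By Bayes' rule with conditional independence, the unnormalized weight for each hypothesis is prior × ∏ likelihoods:
  epithermal gold: 0.39 × 0.76 × 0.63 = 0.18673
  carbonatite: 0.61 × 0.12 × 0.80 = 0.05856
The unnormalized weights sum to 0.24529.
P(carbonatite | evidence) = 0.05856 / 0.24529 ≈ 0.239.

0.239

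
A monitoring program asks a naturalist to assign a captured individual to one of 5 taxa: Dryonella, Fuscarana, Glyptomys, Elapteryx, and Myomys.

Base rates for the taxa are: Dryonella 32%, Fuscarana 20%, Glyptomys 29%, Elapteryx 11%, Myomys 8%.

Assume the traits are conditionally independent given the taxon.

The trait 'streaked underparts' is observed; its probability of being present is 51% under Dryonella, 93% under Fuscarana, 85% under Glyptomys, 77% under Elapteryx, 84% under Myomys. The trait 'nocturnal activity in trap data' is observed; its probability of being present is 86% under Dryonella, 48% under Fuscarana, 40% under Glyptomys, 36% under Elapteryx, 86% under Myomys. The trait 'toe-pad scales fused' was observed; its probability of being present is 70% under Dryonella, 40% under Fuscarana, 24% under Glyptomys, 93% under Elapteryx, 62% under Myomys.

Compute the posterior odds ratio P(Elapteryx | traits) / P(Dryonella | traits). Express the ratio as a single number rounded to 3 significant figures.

The normalizing constant cancels in an odds ratio, so compute prior × likelihood for the two hypotheses only:
  Elapteryx: 0.11 × 0.77 × 0.36 × 0.93 = 0.028358
  Dryonella: 0.32 × 0.51 × 0.86 × 0.70 = 0.098246
Posterior odds = 0.028358 / 0.098246 ≈ 0.289.

0.289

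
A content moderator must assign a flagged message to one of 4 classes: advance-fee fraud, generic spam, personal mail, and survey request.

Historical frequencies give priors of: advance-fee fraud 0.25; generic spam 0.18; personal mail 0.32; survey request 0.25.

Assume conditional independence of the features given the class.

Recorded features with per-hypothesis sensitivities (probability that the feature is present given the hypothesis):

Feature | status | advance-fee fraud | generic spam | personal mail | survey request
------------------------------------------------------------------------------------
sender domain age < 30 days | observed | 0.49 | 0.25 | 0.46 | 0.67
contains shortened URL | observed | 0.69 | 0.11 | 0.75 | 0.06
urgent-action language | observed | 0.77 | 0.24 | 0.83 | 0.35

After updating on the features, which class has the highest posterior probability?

Multiply each prior by the joint likelihood of the feature pattern:
  advance-fee fraud: 0.25 × 0.49 × 0.69 × 0.77 = 0.065084
  generic spam: 0.18 × 0.25 × 0.11 × 0.24 = 0.001188
  personal mail: 0.32 × 0.46 × 0.75 × 0.83 = 0.091632
  survey request: 0.25 × 0.67 × 0.06 × 0.35 = 0.0035175
Marginal likelihood of the evidence = 0.16142.
P(advance-fee fraud | evidence) ≈ 0.065084 / 0.16142 ≈ 0.403
P(generic spam | evidence) ≈ 0.001188 / 0.16142 ≈ 0.007
P(personal mail | evidence) ≈ 0.091632 / 0.16142 ≈ 0.568
P(survey request | evidence) ≈ 0.0035175 / 0.16142 ≈ 0.022
The largest is 0.568, so personal mail is most probable.

personal mail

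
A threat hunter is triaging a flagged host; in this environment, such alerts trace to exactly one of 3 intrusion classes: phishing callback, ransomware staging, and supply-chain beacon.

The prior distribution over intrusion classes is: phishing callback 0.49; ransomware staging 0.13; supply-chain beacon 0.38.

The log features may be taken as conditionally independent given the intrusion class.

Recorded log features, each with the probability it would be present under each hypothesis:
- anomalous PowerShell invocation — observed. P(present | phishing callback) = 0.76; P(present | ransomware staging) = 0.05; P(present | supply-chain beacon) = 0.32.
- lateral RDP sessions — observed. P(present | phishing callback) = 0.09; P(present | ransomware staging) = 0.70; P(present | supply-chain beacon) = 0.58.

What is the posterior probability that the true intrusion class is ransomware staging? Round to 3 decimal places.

0.042

By Bayes' rule with conditional independence, the unnormalized weight for each hypothesis is prior × ∏ likelihoods:
  phishing callback: 0.49 × 0.76 × 0.09 = 0.033516
  ransomware staging: 0.13 × 0.05 × 0.70 = 0.00455
  supply-chain beacon: 0.38 × 0.32 × 0.58 = 0.070528
Normalizing constant Z = 0.033516 + 0.00455 + 0.070528 = 0.10859.
P(ransomware staging | evidence) = 0.00455 / 0.10859 ≈ 0.042.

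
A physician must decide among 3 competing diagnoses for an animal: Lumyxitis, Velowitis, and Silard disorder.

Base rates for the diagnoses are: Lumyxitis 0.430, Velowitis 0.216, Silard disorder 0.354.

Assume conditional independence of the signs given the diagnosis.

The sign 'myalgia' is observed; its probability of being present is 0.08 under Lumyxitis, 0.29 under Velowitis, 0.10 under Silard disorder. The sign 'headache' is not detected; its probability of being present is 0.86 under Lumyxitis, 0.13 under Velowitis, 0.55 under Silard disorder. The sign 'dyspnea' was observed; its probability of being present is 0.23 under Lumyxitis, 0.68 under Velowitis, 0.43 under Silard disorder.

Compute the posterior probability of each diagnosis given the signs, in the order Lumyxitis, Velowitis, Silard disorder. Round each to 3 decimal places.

0.025, 0.823, 0.152

Multiply each prior by the joint likelihood of the sign pattern (using 1 − P(present | H) for each absent sign):
  Lumyxitis: 0.430 × 0.08 × (1 − 0.86) × 0.23 = 0.0011077
  Velowitis: 0.216 × 0.29 × (1 − 0.13) × 0.68 = 0.037058
  Silard disorder: 0.354 × 0.10 × (1 − 0.55) × 0.43 = 0.0068499
Normalizing constant Z = 0.0011077 + 0.037058 + 0.0068499 = 0.045015.
P(Lumyxitis | evidence) = 0.0011077 / 0.045015 ≈ 0.025
P(Velowitis | evidence) = 0.037058 / 0.045015 ≈ 0.823
P(Silard disorder | evidence) = 0.0068499 / 0.045015 ≈ 0.152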